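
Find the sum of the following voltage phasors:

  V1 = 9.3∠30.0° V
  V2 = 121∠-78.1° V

Step 1 — Convert each phasor to rectangular form:
  V1 = 9.3·(cos(30.0°) + j·sin(30.0°)) = 8.054 + j4.65 V
  V2 = 121·(cos(-78.1°) + j·sin(-78.1°)) = 24.95 - j118.4 V
Step 2 — Sum components: V_total = 33 - j113.7 V.
Step 3 — Convert to polar: |V_total| = 118.4 V, ∠V_total = -73.8°.

V_total = 118.4∠-73.8° V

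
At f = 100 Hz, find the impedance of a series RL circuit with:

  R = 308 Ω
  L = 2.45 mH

Step 1 — Angular frequency: ω = 2π·f = 2π·100 = 628.3 rad/s.
Step 2 — Component impedances:
  R: Z = R = 308 Ω
  L: Z = jωL = j·628.3·0.00245 = 0 + j1.539 Ω
Step 3 — Series combination: Z_total = R + L = 308 + j1.539 Ω = 308∠0.3° Ω.

Z = 308 + j1.539 Ω = 308∠0.3° Ω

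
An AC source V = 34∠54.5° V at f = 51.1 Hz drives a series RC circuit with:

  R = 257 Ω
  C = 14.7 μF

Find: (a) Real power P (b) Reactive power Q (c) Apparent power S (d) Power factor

Step 1 — Angular frequency: ω = 2π·f = 2π·51.1 = 321.1 rad/s.
Step 2 — Component impedances:
  R: Z = R = 257 Ω
  C: Z = 1/(jωC) = -j/(ω·C) = 0 - j211.9 Ω
Step 3 — Series combination: Z_total = R + C = 257 - j211.9 Ω = 333.1∠-39.5° Ω.
Step 4 — Source phasor: V = 34∠54.5° V = 19.74 + j27.68 V.
Step 5 — Current: I = V / Z = -0.007126 + j0.1018 A = 0.1021∠94.0° A.
Step 6 — Complex power: S = V·I* = 2.678 - j2.208 VA.
Step 7 — Real power: P = Re(S) = 2.678 W.
Step 8 — Reactive power: Q = Im(S) = -2.208 VAR.
Step 9 — Apparent power: |S| = 3.471 VA.
Step 10 — Power factor: PF = P/|S| = 0.7716 (leading).

(a) P = 2.678 W  (b) Q = -2.208 VAR  (c) S = 3.471 VA  (d) PF = 0.7716 (leading)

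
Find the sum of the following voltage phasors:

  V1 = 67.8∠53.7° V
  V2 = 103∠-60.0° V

Step 1 — Convert each phasor to rectangular form:
  V1 = 67.8·(cos(53.7°) + j·sin(53.7°)) = 40.14 + j54.64 V
  V2 = 103·(cos(-60.0°) + j·sin(-60.0°)) = 51.5 - j89.2 V
Step 2 — Sum components: V_total = 91.64 - j34.56 V.
Step 3 — Convert to polar: |V_total| = 97.94 V, ∠V_total = -20.7°.

V_total = 97.94∠-20.7° V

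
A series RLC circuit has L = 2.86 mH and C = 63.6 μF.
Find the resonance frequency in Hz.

Step 1 — Resonance condition Im(Z)=0 gives ω₀ = 1/√(LC).
Step 2 — ω₀ = 1/√(0.00286·6.36e-05) = 2345 rad/s.
Step 3 — f₀ = ω₀/(2π) = 373.2 Hz.

f₀ = 373.2 Hz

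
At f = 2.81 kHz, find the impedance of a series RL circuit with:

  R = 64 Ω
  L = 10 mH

Step 1 — Angular frequency: ω = 2π·f = 2π·2810 = 1.766e+04 rad/s.
Step 2 — Component impedances:
  R: Z = R = 64 Ω
  L: Z = jωL = j·1.766e+04·0.01 = 0 + j176.6 Ω
Step 3 — Series combination: Z_total = R + L = 64 + j176.6 Ω = 187.8∠70.1° Ω.

Z = 64 + j176.6 Ω = 187.8∠70.1° Ω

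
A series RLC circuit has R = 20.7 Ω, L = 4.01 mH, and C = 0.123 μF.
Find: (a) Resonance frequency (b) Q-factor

Step 1 — Resonance condition Im(Z)=0 gives ω₀ = 1/√(LC).
Step 2 — ω₀ = 1/√(0.00401·1.23e-07) = 4.503e+04 rad/s.
Step 3 — f₀ = ω₀/(2π) = 7166 Hz.
Step 4 — Series Q: Q = ω₀L/R = 4.503e+04·0.00401/20.7 = 8.723.

(a) f₀ = 7166 Hz  (b) Q = 8.723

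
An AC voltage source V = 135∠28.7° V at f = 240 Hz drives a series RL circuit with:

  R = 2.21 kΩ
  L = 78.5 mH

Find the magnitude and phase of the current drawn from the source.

Step 1 — Angular frequency: ω = 2π·f = 2π·240 = 1508 rad/s.
Step 2 — Component impedances:
  R: Z = R = 2210 Ω
  L: Z = jωL = j·1508·0.0785 = 0 + j118.4 Ω
Step 3 — Series combination: Z_total = R + L = 2210 + j118.4 Ω = 2213∠3.1° Ω.
Step 4 — Source phasor: V = 135∠28.7° V = 118.4 + j64.83 V.
Step 5 — Ohm's law: I = V / Z_total = (118.4 + j64.83) / (2210 + j118.4) = 0.05499 + j0.02639 A.
Step 6 — Convert to polar: |I| = 0.061 A, ∠I = 25.6°.

I = 0.061∠25.6° A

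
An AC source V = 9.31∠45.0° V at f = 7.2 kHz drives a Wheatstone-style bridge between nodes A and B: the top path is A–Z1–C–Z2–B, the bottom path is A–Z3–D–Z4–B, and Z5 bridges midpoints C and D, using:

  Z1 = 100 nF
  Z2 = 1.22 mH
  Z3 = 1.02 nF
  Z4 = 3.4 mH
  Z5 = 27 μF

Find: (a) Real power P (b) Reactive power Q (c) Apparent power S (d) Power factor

Step 1 — Angular frequency: ω = 2π·f = 2π·7200 = 4.524e+04 rad/s.
Step 2 — Component impedances:
  Z1: Z = 1/(jωC) = -j/(ω·C) = 0 - j221 Ω
  Z2: Z = jωL = j·4.524e+04·0.00122 = 0 + j55.19 Ω
  Z3: Z = 1/(jωC) = -j/(ω·C) = 0 - j2.167e+04 Ω
  Z4: Z = jωL = j·4.524e+04·0.0034 = 0 + j153.8 Ω
  Z5: Z = 1/(jωC) = -j/(ω·C) = 0 - j0.8187 Ω
Step 3 — Bridge requires nodal analysis (the Z5 bridge couples midpoints C and D, so the two paths cannot be reduced to a simple series/parallel combination). Setting node B to ground and injecting 1 A at node A, the 3-node admittance system at A, C, D solves to V_A = Z_AB = 0 - j178.3 Ω = 178.3∠-90.0° Ω.
Step 4 — Source phasor: V = 9.31∠45.0° V = 6.583 + j6.583 V.
Step 5 — Current: I = V / Z = -0.03693 + j0.03693 A = 0.05223∠135.0° A.
Step 6 — Complex power: S = V·I* = 0 - j0.4863 VA.
Step 7 — Real power: P = Re(S) = 0 W.
Step 8 — Reactive power: Q = Im(S) = -0.4863 VAR.
Step 9 — Apparent power: |S| = 0.4863 VA.
Step 10 — Power factor: PF = P/|S| = 0 (leading).

(a) P = 0 W  (b) Q = -0.4863 VAR  (c) S = 0.4863 VA  (d) PF = 0 (leading)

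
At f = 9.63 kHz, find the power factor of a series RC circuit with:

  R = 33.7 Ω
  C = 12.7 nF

Step 1 — Angular frequency: ω = 2π·f = 2π·9630 = 6.051e+04 rad/s.
Step 2 — Component impedances:
  R: Z = R = 33.7 Ω
  C: Z = 1/(jωC) = -j/(ω·C) = 0 - j1301 Ω
Step 3 — Series combination: Z_total = R + C = 33.7 - j1301 Ω = 1302∠-88.5° Ω.
Step 4 — Power factor: PF = cos(φ) = Re(Z)/|Z| = 33.7/1301.8 = 0.02589.
Step 5 — Type: Im(Z) = -1301 ⇒ leading (phase φ = -88.5°).

PF = 0.02589 (leading, φ = -88.5°)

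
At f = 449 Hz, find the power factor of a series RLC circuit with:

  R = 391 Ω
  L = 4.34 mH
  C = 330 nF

Step 1 — Angular frequency: ω = 2π·f = 2π·449 = 2821 rad/s.
Step 2 — Component impedances:
  R: Z = R = 391 Ω
  L: Z = jωL = j·2821·0.00434 = 0 + j12.24 Ω
  C: Z = 1/(jωC) = -j/(ω·C) = 0 - j1074 Ω
Step 3 — Series combination: Z_total = R + L + C = 391 - j1062 Ω = 1132∠-69.8° Ω.
Step 4 — Power factor: PF = cos(φ) = Re(Z)/|Z| = 391/1131.6 = 0.3455.
Step 5 — Type: Im(Z) = -1062 ⇒ leading (phase φ = -69.8°).

PF = 0.3455 (leading, φ = -69.8°)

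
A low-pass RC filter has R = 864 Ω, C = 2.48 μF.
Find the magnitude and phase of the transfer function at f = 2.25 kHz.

Step 1 — Angular frequency: ω = 2π·2250 = 1.414e+04 rad/s.
Step 2 — Transfer function: H(jω) = 1/(1 + jωRC).
Step 3 — Denominator: 1 + jωRC = 1 + j·1.414e+04·864·2.48e-06 = 1 + j30.29.
Step 4 — H = 0.001089 - j0.03298.
Step 5 — Magnitude: |H| = 0.03299 (-29.6 dB); phase: φ = -88.1°.

|H| = 0.03299 (-29.6 dB), φ = -88.1°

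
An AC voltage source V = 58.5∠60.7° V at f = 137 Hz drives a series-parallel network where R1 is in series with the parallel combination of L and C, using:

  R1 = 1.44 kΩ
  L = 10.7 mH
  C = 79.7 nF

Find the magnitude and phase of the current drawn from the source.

Step 1 — Angular frequency: ω = 2π·f = 2π·137 = 860.8 rad/s.
Step 2 — Component impedances:
  R1: Z = R = 1440 Ω
  L: Z = jωL = j·860.8·0.0107 = 0 + j9.211 Ω
  C: Z = 1/(jωC) = -j/(ω·C) = 0 - j1.458e+04 Ω
Step 3 — Parallel branch: L || C = 1/(1/L + 1/C) = 0 + j9.216 Ω.
Step 4 — Series with R1: Z_total = R1 + (L || C) = 1440 + j9.216 Ω = 1440∠0.4° Ω.
Step 5 — Source phasor: V = 58.5∠60.7° V = 28.63 + j51.02 V.
Step 6 — Ohm's law: I = V / Z_total = (28.63 + j51.02) / (1440 + j9.216) = 0.02011 + j0.0353 A.
Step 7 — Convert to polar: |I| = 0.04062 A, ∠I = 60.3°.

I = 0.04062∠60.3° A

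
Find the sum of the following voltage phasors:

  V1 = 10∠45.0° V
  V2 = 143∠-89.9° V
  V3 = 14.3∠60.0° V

Step 1 — Convert each phasor to rectangular form:
  V1 = 10·(cos(45.0°) + j·sin(45.0°)) = 7.071 + j7.071 V
  V2 = 143·(cos(-89.9°) + j·sin(-89.9°)) = 0.2496 - j143 V
  V3 = 14.3·(cos(60.0°) + j·sin(60.0°)) = 7.15 + j12.38 V
Step 2 — Sum components: V_total = 14.47 - j123.5 V.
Step 3 — Convert to polar: |V_total| = 124.4 V, ∠V_total = -83.3°.

V_total = 124.4∠-83.3° V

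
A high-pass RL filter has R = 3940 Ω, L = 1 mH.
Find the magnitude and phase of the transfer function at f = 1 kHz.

Step 1 — Angular frequency: ω = 2π·1000 = 6283 rad/s.
Step 2 — Transfer function: H(jω) = jωL/(R + jωL).
Step 3 — Numerator jωL = j·6.283; denominator R + jωL = 3940 + j6.283.
Step 4 — H = 2.543e-06 + j0.001595.
Step 5 — Magnitude: |H| = 0.001595 (-55.9 dB); phase: φ = 89.9°.

|H| = 0.001595 (-55.9 dB), φ = 89.9°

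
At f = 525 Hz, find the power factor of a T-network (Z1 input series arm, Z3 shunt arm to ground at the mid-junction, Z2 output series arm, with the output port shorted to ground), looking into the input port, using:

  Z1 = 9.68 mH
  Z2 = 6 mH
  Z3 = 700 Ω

Step 1 — Angular frequency: ω = 2π·f = 2π·525 = 3299 rad/s.
Step 2 — Component impedances:
  Z1: Z = jωL = j·3299·0.00968 = 0 + j31.93 Ω
  Z2: Z = jωL = j·3299·0.006 = 0 + j19.79 Ω
  Z3: Z = R = 700 Ω
Step 3 — With the output port shorted to ground, the output series arm Z2 runs from the junction to ground; the shunt arm Z3 also runs from the junction to ground. They appear in parallel: Z3 || Z2 = 0.5592 + j19.78 Ω.
Step 4 — Series with input arm Z1: Z_in = Z1 + (Z3 || Z2) = 0.5592 + j51.71 Ω = 51.71∠89.4° Ω.
Step 5 — Power factor: PF = cos(φ) = Re(Z)/|Z| = 0.5592/51.71 = 0.01081.
Step 6 — Type: Im(Z) = 51.71 ⇒ lagging (phase φ = 89.4°).

PF = 0.01081 (lagging, φ = 89.4°)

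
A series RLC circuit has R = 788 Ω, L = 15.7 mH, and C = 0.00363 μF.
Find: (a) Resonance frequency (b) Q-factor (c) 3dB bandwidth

Step 1 — Resonance: ω₀ = 1/√(LC) = 1/√(0.0157·3.63e-09) = 1.325e+05 rad/s.
Step 2 — f₀ = ω₀/(2π) = 2.108e+04 Hz.
Step 3 — Series Q: Q = ω₀L/R = 1.325e+05·0.0157/788 = 2.639.
Step 4 — Bandwidth: Δω = ω₀/Q = 5.019e+04 rad/s; BW = Δω/(2π) = 7988 Hz.

(a) f₀ = 2.108e+04 Hz  (b) Q = 2.639  (c) BW = 7988 Hz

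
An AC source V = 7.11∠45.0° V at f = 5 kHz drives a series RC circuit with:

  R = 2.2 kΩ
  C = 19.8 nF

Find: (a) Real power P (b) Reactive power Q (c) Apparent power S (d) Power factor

Step 1 — Angular frequency: ω = 2π·f = 2π·5000 = 3.142e+04 rad/s.
Step 2 — Component impedances:
  R: Z = R = 2200 Ω
  C: Z = 1/(jωC) = -j/(ω·C) = 0 - j1608 Ω
Step 3 — Series combination: Z_total = R + C = 2200 - j1608 Ω = 2725∠-36.2° Ω.
Step 4 — Source phasor: V = 7.11∠45.0° V = 5.028 + j5.028 V.
Step 5 — Current: I = V / Z = 0.0004011 + j0.002578 A = 0.002609∠81.2° A.
Step 6 — Complex power: S = V·I* = 0.01498 - j0.01095 VA.
Step 7 — Real power: P = Re(S) = 0.01498 W.
Step 8 — Reactive power: Q = Im(S) = -0.01095 VAR.
Step 9 — Apparent power: |S| = 0.01855 VA.
Step 10 — Power factor: PF = P/|S| = 0.8074 (leading).

(a) P = 0.01498 W  (b) Q = -0.01095 VAR  (c) S = 0.01855 VA  (d) PF = 0.8074 (leading)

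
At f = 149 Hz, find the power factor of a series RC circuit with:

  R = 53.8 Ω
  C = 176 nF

Step 1 — Angular frequency: ω = 2π·f = 2π·149 = 936.2 rad/s.
Step 2 — Component impedances:
  R: Z = R = 53.8 Ω
  C: Z = 1/(jωC) = -j/(ω·C) = 0 - j6069 Ω
Step 3 — Series combination: Z_total = R + C = 53.8 - j6069 Ω = 6069∠-89.5° Ω.
Step 4 — Power factor: PF = cos(φ) = Re(Z)/|Z| = 53.8/6069.3 = 0.008864.
Step 5 — Type: Im(Z) = -6069 ⇒ leading (phase φ = -89.5°).

PF = 0.008864 (leading, φ = -89.5°)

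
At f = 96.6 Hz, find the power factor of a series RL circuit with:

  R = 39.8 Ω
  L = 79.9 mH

Step 1 — Angular frequency: ω = 2π·f = 2π·96.6 = 607 rad/s.
Step 2 — Component impedances:
  R: Z = R = 39.8 Ω
  L: Z = jωL = j·607·0.0799 = 0 + j48.5 Ω
Step 3 — Series combination: Z_total = R + L = 39.8 + j48.5 Ω = 62.74∠50.6° Ω.
Step 4 — Power factor: PF = cos(φ) = Re(Z)/|Z| = 39.8/62.74 = 0.6344.
Step 5 — Type: Im(Z) = 48.5 ⇒ lagging (phase φ = 50.6°).

PF = 0.6344 (lagging, φ = 50.6°)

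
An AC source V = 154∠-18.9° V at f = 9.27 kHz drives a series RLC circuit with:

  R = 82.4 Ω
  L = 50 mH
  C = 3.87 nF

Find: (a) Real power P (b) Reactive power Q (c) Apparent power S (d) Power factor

Step 1 — Angular frequency: ω = 2π·f = 2π·9270 = 5.825e+04 rad/s.
Step 2 — Component impedances:
  R: Z = R = 82.4 Ω
  L: Z = jωL = j·5.825e+04·0.05 = 0 + j2912 Ω
  C: Z = 1/(jωC) = -j/(ω·C) = 0 - j4436 Ω
Step 3 — Series combination: Z_total = R + L + C = 82.4 - j1524 Ω = 1526∠-86.9° Ω.
Step 4 — Source phasor: V = 154∠-18.9° V = 145.7 - j49.88 V.
Step 5 — Current: I = V / Z = 0.03779 + j0.09355 A = 0.1009∠68.0° A.
Step 6 — Complex power: S = V·I* = 0.8388 - j15.51 VA.
Step 7 — Real power: P = Re(S) = 0.8388 W.
Step 8 — Reactive power: Q = Im(S) = -15.51 VAR.
Step 9 — Apparent power: |S| = 15.54 VA.
Step 10 — Power factor: PF = P/|S| = 0.05398 (leading).

(a) P = 0.8388 W  (b) Q = -15.51 VAR  (c) S = 15.54 VA  (d) PF = 0.05398 (leading)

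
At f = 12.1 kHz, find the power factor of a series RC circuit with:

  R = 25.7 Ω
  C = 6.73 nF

Step 1 — Angular frequency: ω = 2π·f = 2π·1.21e+04 = 7.603e+04 rad/s.
Step 2 — Component impedances:
  R: Z = R = 25.7 Ω
  C: Z = 1/(jωC) = -j/(ω·C) = 0 - j1954 Ω
Step 3 — Series combination: Z_total = R + C = 25.7 - j1954 Ω = 1955∠-89.2° Ω.
Step 4 — Power factor: PF = cos(φ) = Re(Z)/|Z| = 25.7/1955 = 0.01315.
Step 5 — Type: Im(Z) = -1954 ⇒ leading (phase φ = -89.2°).

PF = 0.01315 (leading, φ = -89.2°)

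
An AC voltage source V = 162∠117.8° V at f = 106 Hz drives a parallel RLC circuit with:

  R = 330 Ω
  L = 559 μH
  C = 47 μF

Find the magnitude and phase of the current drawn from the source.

Step 1 — Angular frequency: ω = 2π·f = 2π·106 = 666 rad/s.
Step 2 — Component impedances:
  R: Z = R = 330 Ω
  L: Z = jωL = j·666·0.000559 = 0 + j0.3723 Ω
  C: Z = 1/(jωC) = -j/(ω·C) = 0 - j31.95 Ω
Step 3 — Parallel combination: 1/Z_total = 1/R + 1/L + 1/C; Z_total = 0.00043 + j0.3767 Ω = 0.3767∠89.9° Ω.
Step 4 — Source phasor: V = 162∠117.8° V = -75.55 + j143.3 V.
Step 5 — Ohm's law: I = V / Z_total = (-75.55 + j143.3) / (0.00043 + j0.3767) = 380.2 + j201 A.
Step 6 — Convert to polar: |I| = 430.1 A, ∠I = 27.9°.

I = 430.1∠27.9° A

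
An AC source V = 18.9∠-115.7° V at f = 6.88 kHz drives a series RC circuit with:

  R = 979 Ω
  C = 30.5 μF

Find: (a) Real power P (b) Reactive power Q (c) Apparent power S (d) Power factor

Step 1 — Angular frequency: ω = 2π·f = 2π·6880 = 4.323e+04 rad/s.
Step 2 — Component impedances:
  R: Z = R = 979 Ω
  C: Z = 1/(jωC) = -j/(ω·C) = 0 - j0.7585 Ω
Step 3 — Series combination: Z_total = R + C = 979 - j0.7585 Ω = 979∠-0.0° Ω.
Step 4 — Source phasor: V = 18.9∠-115.7° V = -8.196 - j17.03 V.
Step 5 — Current: I = V / Z = -0.008358 - j0.0174 A = 0.01931∠-115.7° A.
Step 6 — Complex power: S = V·I* = 0.3649 - j0.0002827 VA.
Step 7 — Real power: P = Re(S) = 0.3649 W.
Step 8 — Reactive power: Q = Im(S) = -0.0002827 VAR.
Step 9 — Apparent power: |S| = 0.3649 VA.
Step 10 — Power factor: PF = P/|S| = 1 (leading).

(a) P = 0.3649 W  (b) Q = -0.0002827 VAR  (c) S = 0.3649 VA  (d) PF = 1 (leading)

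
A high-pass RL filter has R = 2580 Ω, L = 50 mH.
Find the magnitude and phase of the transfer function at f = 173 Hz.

Step 1 — Angular frequency: ω = 2π·173 = 1087 rad/s.
Step 2 — Transfer function: H(jω) = jωL/(R + jωL).
Step 3 — Numerator jωL = j·54.35; denominator R + jωL = 2580 + j54.35.
Step 4 — H = 0.0004436 + j0.02106.
Step 5 — Magnitude: |H| = 0.02106 (-33.5 dB); phase: φ = 88.8°.

|H| = 0.02106 (-33.5 dB), φ = 88.8°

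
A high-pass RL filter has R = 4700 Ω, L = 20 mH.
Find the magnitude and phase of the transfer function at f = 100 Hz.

Step 1 — Angular frequency: ω = 2π·100 = 628.3 rad/s.
Step 2 — Transfer function: H(jω) = jωL/(R + jωL).
Step 3 — Numerator jωL = j·12.57; denominator R + jωL = 4700 + j12.57.
Step 4 — H = 7.149e-06 + j0.002674.
Step 5 — Magnitude: |H| = 0.002674 (-51.5 dB); phase: φ = 89.8°.

|H| = 0.002674 (-51.5 dB), φ = 89.8°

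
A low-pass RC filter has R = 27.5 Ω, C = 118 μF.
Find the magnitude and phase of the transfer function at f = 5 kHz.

Step 1 — Angular frequency: ω = 2π·5000 = 3.142e+04 rad/s.
Step 2 — Transfer function: H(jω) = 1/(1 + jωRC).
Step 3 — Denominator: 1 + jωRC = 1 + j·3.142e+04·27.5·0.000118 = 1 + j101.9.
Step 4 — H = 9.621e-05 - j0.009808.
Step 5 — Magnitude: |H| = 0.009809 (-40.2 dB); phase: φ = -89.4°.

|H| = 0.009809 (-40.2 dB), φ = -89.4°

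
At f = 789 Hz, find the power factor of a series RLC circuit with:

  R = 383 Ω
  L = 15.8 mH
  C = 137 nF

Step 1 — Angular frequency: ω = 2π·f = 2π·789 = 4957 rad/s.
Step 2 — Component impedances:
  R: Z = R = 383 Ω
  L: Z = jωL = j·4957·0.0158 = 0 + j78.33 Ω
  C: Z = 1/(jωC) = -j/(ω·C) = 0 - j1472 Ω
Step 3 — Series combination: Z_total = R + L + C = 383 - j1394 Ω = 1446∠-74.6° Ω.
Step 4 — Power factor: PF = cos(φ) = Re(Z)/|Z| = 383/1446 = 0.2649.
Step 5 — Type: Im(Z) = -1394 ⇒ leading (phase φ = -74.6°).

PF = 0.2649 (leading, φ = -74.6°)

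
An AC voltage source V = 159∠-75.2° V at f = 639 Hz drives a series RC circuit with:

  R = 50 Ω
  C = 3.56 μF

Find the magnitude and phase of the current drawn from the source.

Step 1 — Angular frequency: ω = 2π·f = 2π·639 = 4015 rad/s.
Step 2 — Component impedances:
  R: Z = R = 50 Ω
  C: Z = 1/(jωC) = -j/(ω·C) = 0 - j69.96 Ω
Step 3 — Series combination: Z_total = R + C = 50 - j69.96 Ω = 85.99∠-54.4° Ω.
Step 4 — Source phasor: V = 159∠-75.2° V = 40.62 - j153.7 V.
Step 5 — Ohm's law: I = V / Z_total = (40.62 - j153.7) / (50 - j69.96) = 1.729 - j0.6551 A.
Step 6 — Convert to polar: |I| = 1.849 A, ∠I = -20.8°.

I = 1.849∠-20.8° A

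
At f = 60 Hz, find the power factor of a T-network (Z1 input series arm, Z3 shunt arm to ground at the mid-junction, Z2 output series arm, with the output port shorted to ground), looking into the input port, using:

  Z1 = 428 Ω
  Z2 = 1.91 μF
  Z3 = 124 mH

Step 1 — Angular frequency: ω = 2π·f = 2π·60 = 377 rad/s.
Step 2 — Component impedances:
  Z1: Z = R = 428 Ω
  Z2: Z = 1/(jωC) = -j/(ω·C) = 0 - j1389 Ω
  Z3: Z = jωL = j·377·0.124 = 0 + j46.75 Ω
Step 3 — With the output port shorted to ground, the output series arm Z2 runs from the junction to ground; the shunt arm Z3 also runs from the junction to ground. They appear in parallel: Z3 || Z2 = 0 + j48.38 Ω.
Step 4 — Series with input arm Z1: Z_in = Z1 + (Z3 || Z2) = 428 + j48.38 Ω = 430.7∠6.4° Ω.
Step 5 — Power factor: PF = cos(φ) = Re(Z)/|Z| = 428/430.7 = 0.9937.
Step 6 — Type: Im(Z) = 48.38 ⇒ lagging (phase φ = 6.4°).

PF = 0.9937 (lagging, φ = 6.4°)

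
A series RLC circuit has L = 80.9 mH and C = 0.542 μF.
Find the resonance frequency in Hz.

Step 1 — Resonance condition Im(Z)=0 gives ω₀ = 1/√(LC).
Step 2 — ω₀ = 1/√(0.0809·5.42e-07) = 4776 rad/s.
Step 3 — f₀ = ω₀/(2π) = 760.1 Hz.

f₀ = 760.1 Hz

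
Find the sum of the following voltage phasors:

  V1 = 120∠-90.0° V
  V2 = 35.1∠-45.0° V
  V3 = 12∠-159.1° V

Step 1 — Convert each phasor to rectangular form:
  V1 = 120·(cos(-90.0°) + j·sin(-90.0°)) = 0 - j120 V
  V2 = 35.1·(cos(-45.0°) + j·sin(-45.0°)) = 24.82 - j24.82 V
  V3 = 12·(cos(-159.1°) + j·sin(-159.1°)) = -11.21 - j4.281 V
Step 2 — Sum components: V_total = 13.61 - j149.1 V.
Step 3 — Convert to polar: |V_total| = 149.7 V, ∠V_total = -84.8°.

V_total = 149.7∠-84.8° V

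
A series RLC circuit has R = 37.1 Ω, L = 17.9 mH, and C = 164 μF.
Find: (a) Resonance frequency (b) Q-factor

Step 1 — Resonance condition Im(Z)=0 gives ω₀ = 1/√(LC).
Step 2 — ω₀ = 1/√(0.0179·0.000164) = 583.6 rad/s.
Step 3 — f₀ = ω₀/(2π) = 92.89 Hz.
Step 4 — Series Q: Q = ω₀L/R = 583.6·0.0179/37.1 = 0.2816.

(a) f₀ = 92.89 Hz  (b) Q = 0.2816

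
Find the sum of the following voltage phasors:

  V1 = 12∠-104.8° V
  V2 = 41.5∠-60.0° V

Step 1 — Convert each phasor to rectangular form:
  V1 = 12·(cos(-104.8°) + j·sin(-104.8°)) = -3.065 - j11.6 V
  V2 = 41.5·(cos(-60.0°) + j·sin(-60.0°)) = 20.75 - j35.94 V
Step 2 — Sum components: V_total = 17.68 - j47.54 V.
Step 3 — Convert to polar: |V_total| = 50.72 V, ∠V_total = -69.6°.

V_total = 50.72∠-69.6° V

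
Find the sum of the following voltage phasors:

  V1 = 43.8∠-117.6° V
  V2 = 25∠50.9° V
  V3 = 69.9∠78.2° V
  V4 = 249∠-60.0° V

Step 1 — Convert each phasor to rectangular form:
  V1 = 43.8·(cos(-117.6°) + j·sin(-117.6°)) = -20.29 - j38.82 V
  V2 = 25·(cos(50.9°) + j·sin(50.9°)) = 15.77 + j19.4 V
  V3 = 69.9·(cos(78.2°) + j·sin(78.2°)) = 14.29 + j68.42 V
  V4 = 249·(cos(-60.0°) + j·sin(-60.0°)) = 124.5 - j215.6 V
Step 2 — Sum components: V_total = 134.3 - j166.6 V.
Step 3 — Convert to polar: |V_total| = 214 V, ∠V_total = -51.1°.

V_total = 214∠-51.1° V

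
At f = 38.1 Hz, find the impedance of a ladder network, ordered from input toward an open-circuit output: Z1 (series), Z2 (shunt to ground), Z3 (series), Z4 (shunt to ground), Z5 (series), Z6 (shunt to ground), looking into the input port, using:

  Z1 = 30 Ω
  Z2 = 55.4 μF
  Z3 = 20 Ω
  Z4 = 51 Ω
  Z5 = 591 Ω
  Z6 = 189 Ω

Step 1 — Angular frequency: ω = 2π·f = 2π·38.1 = 239.4 rad/s.
Step 2 — Component impedances:
  Z1: Z = R = 30 Ω
  Z2: Z = 1/(jωC) = -j/(ω·C) = 0 - j75.4 Ω
  Z3: Z = R = 20 Ω
  Z4: Z = R = 51 Ω
  Z5: Z = R = 591 Ω
  Z6: Z = R = 189 Ω
Step 3 — Ladder network (open output): work backward from the far end, alternating series and parallel combinations. Z_in = 67.49 - j33.75 Ω = 75.46∠-26.6° Ω.

Z = 67.49 - j33.75 Ω = 75.46∠-26.6° Ω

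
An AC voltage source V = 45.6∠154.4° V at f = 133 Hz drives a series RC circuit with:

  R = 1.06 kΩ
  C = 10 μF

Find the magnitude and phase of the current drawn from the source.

Step 1 — Angular frequency: ω = 2π·f = 2π·133 = 835.7 rad/s.
Step 2 — Component impedances:
  R: Z = R = 1060 Ω
  C: Z = 1/(jωC) = -j/(ω·C) = 0 - j119.7 Ω
Step 3 — Series combination: Z_total = R + C = 1060 - j119.7 Ω = 1067∠-6.4° Ω.
Step 4 — Source phasor: V = 45.6∠154.4° V = -41.12 + j19.7 V.
Step 5 — Ohm's law: I = V / Z_total = (-41.12 + j19.7) / (1060 - j119.7) = -0.04038 + j0.01403 A.
Step 6 — Convert to polar: |I| = 0.04275 A, ∠I = 160.8°.

I = 0.04275∠160.8° A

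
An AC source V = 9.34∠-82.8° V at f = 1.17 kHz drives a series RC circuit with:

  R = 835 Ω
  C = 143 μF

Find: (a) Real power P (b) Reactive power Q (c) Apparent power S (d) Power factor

Step 1 — Angular frequency: ω = 2π·f = 2π·1170 = 7351 rad/s.
Step 2 — Component impedances:
  R: Z = R = 835 Ω
  C: Z = 1/(jωC) = -j/(ω·C) = 0 - j0.9513 Ω
Step 3 — Series combination: Z_total = R + C = 835 - j0.9513 Ω = 835∠-0.1° Ω.
Step 4 — Source phasor: V = 9.34∠-82.8° V = 1.171 - j9.266 V.
Step 5 — Current: I = V / Z = 0.001415 - j0.0111 A = 0.01119∠-82.7° A.
Step 6 — Complex power: S = V·I* = 0.1045 - j0.000119 VA.
Step 7 — Real power: P = Re(S) = 0.1045 W.
Step 8 — Reactive power: Q = Im(S) = -0.000119 VAR.
Step 9 — Apparent power: |S| = 0.1045 VA.
Step 10 — Power factor: PF = P/|S| = 1 (leading).

(a) P = 0.1045 W  (b) Q = -0.000119 VAR  (c) S = 0.1045 VA  (d) PF = 1 (leading)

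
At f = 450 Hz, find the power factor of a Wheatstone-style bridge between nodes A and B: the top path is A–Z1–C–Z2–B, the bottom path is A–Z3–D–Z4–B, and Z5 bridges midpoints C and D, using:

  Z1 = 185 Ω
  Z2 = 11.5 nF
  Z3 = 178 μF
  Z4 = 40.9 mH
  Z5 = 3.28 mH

Step 1 — Angular frequency: ω = 2π·f = 2π·450 = 2827 rad/s.
Step 2 — Component impedances:
  Z1: Z = R = 185 Ω
  Z2: Z = 1/(jωC) = -j/(ω·C) = 0 - j3.075e+04 Ω
  Z3: Z = 1/(jωC) = -j/(ω·C) = 0 - j1.987 Ω
  Z4: Z = jωL = j·2827·0.0409 = 0 + j115.6 Ω
  Z5: Z = jωL = j·2827·0.00328 = 0 + j9.274 Ω
Step 3 — Bridge requires nodal analysis (the Z5 bridge couples midpoints C and D, so the two paths cannot be reduced to a simple series/parallel combination). Setting node B to ground and injecting 1 A at node A, the 3-node admittance system at A, C, D solves to V_A = Z_AB = 0.02206 + j114.1 Ω = 114.1∠90.0° Ω.
Step 4 — Power factor: PF = cos(φ) = Re(Z)/|Z| = 0.022065/114.09 = 0.0001934.
Step 5 — Type: Im(Z) = 114.1 ⇒ lagging (phase φ = 90.0°).

PF = 0.0001934 (lagging, φ = 90.0°)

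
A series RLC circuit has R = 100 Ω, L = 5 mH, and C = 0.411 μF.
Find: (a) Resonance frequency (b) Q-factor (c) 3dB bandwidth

Step 1 — Resonance: ω₀ = 1/√(LC) = 1/√(0.005·4.11e-07) = 2.206e+04 rad/s.
Step 2 — f₀ = ω₀/(2π) = 3511 Hz.
Step 3 — Series Q: Q = ω₀L/R = 2.206e+04·0.005/100 = 1.103.
Step 4 — Bandwidth: Δω = ω₀/Q = 2e+04 rad/s; BW = Δω/(2π) = 3183 Hz.

(a) f₀ = 3511 Hz  (b) Q = 1.103  (c) BW = 3183 Hz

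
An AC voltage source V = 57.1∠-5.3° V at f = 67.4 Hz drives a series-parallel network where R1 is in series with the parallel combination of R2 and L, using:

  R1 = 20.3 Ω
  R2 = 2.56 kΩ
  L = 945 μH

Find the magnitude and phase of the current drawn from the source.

Step 1 — Angular frequency: ω = 2π·f = 2π·67.4 = 423.5 rad/s.
Step 2 — Component impedances:
  R1: Z = R = 20.3 Ω
  R2: Z = R = 2560 Ω
  L: Z = jωL = j·423.5·0.000945 = 0 + j0.4002 Ω
Step 3 — Parallel branch: R2 || L = 1/(1/R2 + 1/L) = 6.256e-05 + j0.4002 Ω.
Step 4 — Series with R1: Z_total = R1 + (R2 || L) = 20.3 + j0.4002 Ω = 20.3∠1.1° Ω.
Step 5 — Source phasor: V = 57.1∠-5.3° V = 56.86 - j5.274 V.
Step 6 — Ohm's law: I = V / Z_total = (56.86 - j5.274) / (20.3 + j0.4002) = 2.795 - j0.3149 A.
Step 7 — Convert to polar: |I| = 2.812 A, ∠I = -6.4°.

I = 2.812∠-6.4° A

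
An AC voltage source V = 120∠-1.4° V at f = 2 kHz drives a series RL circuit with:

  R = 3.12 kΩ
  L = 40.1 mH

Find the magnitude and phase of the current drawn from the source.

Step 1 — Angular frequency: ω = 2π·f = 2π·2000 = 1.257e+04 rad/s.
Step 2 — Component impedances:
  R: Z = R = 3120 Ω
  L: Z = jωL = j·1.257e+04·0.0401 = 0 + j503.9 Ω
Step 3 — Series combination: Z_total = R + L = 3120 + j503.9 Ω = 3160∠9.2° Ω.
Step 4 — Source phasor: V = 120∠-1.4° V = 120 - j2.932 V.
Step 5 — Ohm's law: I = V / Z_total = (120 - j2.932) / (3120 + j503.9) = 0.03732 - j0.006968 A.
Step 6 — Convert to polar: |I| = 0.03797 A, ∠I = -10.6°.

I = 0.03797∠-10.6° A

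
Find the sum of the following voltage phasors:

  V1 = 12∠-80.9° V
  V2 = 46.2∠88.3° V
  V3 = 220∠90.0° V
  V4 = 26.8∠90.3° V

Step 1 — Convert each phasor to rectangular form:
  V1 = 12·(cos(-80.9°) + j·sin(-80.9°)) = 1.898 - j11.85 V
  V2 = 46.2·(cos(88.3°) + j·sin(88.3°)) = 1.371 + j46.18 V
  V3 = 220·(cos(90.0°) + j·sin(90.0°)) = 0 + j220 V
  V4 = 26.8·(cos(90.3°) + j·sin(90.3°)) = -0.1403 + j26.8 V
Step 2 — Sum components: V_total = 3.128 + j281.1 V.
Step 3 — Convert to polar: |V_total| = 281.1 V, ∠V_total = 89.4°.

V_total = 281.1∠89.4° V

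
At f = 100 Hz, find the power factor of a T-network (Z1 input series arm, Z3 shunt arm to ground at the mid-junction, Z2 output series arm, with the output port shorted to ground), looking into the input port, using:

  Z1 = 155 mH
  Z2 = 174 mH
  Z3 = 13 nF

Step 1 — Angular frequency: ω = 2π·f = 2π·100 = 628.3 rad/s.
Step 2 — Component impedances:
  Z1: Z = jωL = j·628.3·0.155 = 0 + j97.39 Ω
  Z2: Z = jωL = j·628.3·0.174 = 0 + j109.3 Ω
  Z3: Z = 1/(jωC) = -j/(ω·C) = 0 - j1.224e+05 Ω
Step 3 — With the output port shorted to ground, the output series arm Z2 runs from the junction to ground; the shunt arm Z3 also runs from the junction to ground. They appear in parallel: Z3 || Z2 = 0 + j109.4 Ω.
Step 4 — Series with input arm Z1: Z_in = Z1 + (Z3 || Z2) = 0 + j206.8 Ω = 206.8∠90.0° Ω.
Step 5 — Power factor: PF = cos(φ) = Re(Z)/|Z| = 0/206.8 = 0.
Step 6 — Type: Im(Z) = 206.8 ⇒ lagging (phase φ = 90.0°).

PF = 0 (lagging, φ = 90.0°)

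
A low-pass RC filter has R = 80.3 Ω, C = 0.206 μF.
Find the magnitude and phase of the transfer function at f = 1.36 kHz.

Step 1 — Angular frequency: ω = 2π·1360 = 8545 rad/s.
Step 2 — Transfer function: H(jω) = 1/(1 + jωRC).
Step 3 — Denominator: 1 + jωRC = 1 + j·8545·80.3·2.06e-07 = 1 + j0.1414.
Step 4 — H = 0.9804 - j0.1386.
Step 5 — Magnitude: |H| = 0.9902 (-0.1 dB); phase: φ = -8.0°.

|H| = 0.9902 (-0.1 dB), φ = -8.0°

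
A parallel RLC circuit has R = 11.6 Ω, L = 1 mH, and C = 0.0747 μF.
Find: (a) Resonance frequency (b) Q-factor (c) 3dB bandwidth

Step 1 — Resonance: ω₀ = 1/√(LC) = 1/√(0.001·7.47e-08) = 1.157e+05 rad/s.
Step 2 — f₀ = ω₀/(2π) = 1.841e+04 Hz.
Step 3 — Parallel Q: Q = R/(ω₀L) = 11.6/(1.157e+05·0.001) = 0.1003.
Step 4 — Bandwidth: Δω = ω₀/Q = 1.154e+06 rad/s; BW = Δω/(2π) = 1.837e+05 Hz.

(a) f₀ = 1.841e+04 Hz  (b) Q = 0.1003  (c) BW = 1.837e+05 Hz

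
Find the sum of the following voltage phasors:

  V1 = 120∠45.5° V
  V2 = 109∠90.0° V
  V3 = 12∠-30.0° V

Step 1 — Convert each phasor to rectangular form:
  V1 = 120·(cos(45.5°) + j·sin(45.5°)) = 84.11 + j85.59 V
  V2 = 109·(cos(90.0°) + j·sin(90.0°)) = 0 + j109 V
  V3 = 12·(cos(-30.0°) + j·sin(-30.0°)) = 10.39 - j6 V
Step 2 — Sum components: V_total = 94.5 + j188.6 V.
Step 3 — Convert to polar: |V_total| = 210.9 V, ∠V_total = 63.4°.

V_total = 210.9∠63.4° V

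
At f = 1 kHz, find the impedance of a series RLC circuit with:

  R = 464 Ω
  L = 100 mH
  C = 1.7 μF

Step 1 — Angular frequency: ω = 2π·f = 2π·1000 = 6283 rad/s.
Step 2 — Component impedances:
  R: Z = R = 464 Ω
  L: Z = jωL = j·6283·0.1 = 0 + j628.3 Ω
  C: Z = 1/(jωC) = -j/(ω·C) = 0 - j93.62 Ω
Step 3 — Series combination: Z_total = R + L + C = 464 + j534.7 Ω = 708∠49.0° Ω.

Z = 464 + j534.7 Ω = 708∠49.0° Ω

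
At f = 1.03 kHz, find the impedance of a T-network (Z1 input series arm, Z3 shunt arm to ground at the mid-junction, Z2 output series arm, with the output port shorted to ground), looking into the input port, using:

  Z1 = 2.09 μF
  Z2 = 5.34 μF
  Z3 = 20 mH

Step 1 — Angular frequency: ω = 2π·f = 2π·1030 = 6472 rad/s.
Step 2 — Component impedances:
  Z1: Z = 1/(jωC) = -j/(ω·C) = 0 - j73.93 Ω
  Z2: Z = 1/(jωC) = -j/(ω·C) = 0 - j28.94 Ω
  Z3: Z = jωL = j·6472·0.02 = 0 + j129.4 Ω
Step 3 — With the output port shorted to ground, the output series arm Z2 runs from the junction to ground; the shunt arm Z3 also runs from the junction to ground. They appear in parallel: Z3 || Z2 = 0 - j37.27 Ω.
Step 4 — Series with input arm Z1: Z_in = Z1 + (Z3 || Z2) = 0 - j111.2 Ω = 111.2∠-90.0° Ω.

Z = 0 - j111.2 Ω = 111.2∠-90.0° Ω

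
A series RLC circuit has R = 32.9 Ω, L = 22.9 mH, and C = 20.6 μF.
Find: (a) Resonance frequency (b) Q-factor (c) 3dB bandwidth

Step 1 — Resonance condition Im(Z)=0 gives ω₀ = 1/√(LC).
Step 2 — ω₀ = 1/√(0.0229·2.06e-05) = 1456 rad/s.
Step 3 — f₀ = ω₀/(2π) = 231.7 Hz.
Step 4 — Series Q: Q = ω₀L/R = 1456·0.0229/32.9 = 1.013.
Step 5 — 3dB bandwidth: Δω = ω₀/Q = 1437 rad/s; BW = Δω/(2π) = 228.7 Hz.

(a) f₀ = 231.7 Hz  (b) Q = 1.013  (c) BW = 228.7 Hz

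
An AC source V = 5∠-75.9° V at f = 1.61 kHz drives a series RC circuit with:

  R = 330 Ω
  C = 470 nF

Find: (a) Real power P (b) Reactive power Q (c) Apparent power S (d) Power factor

Step 1 — Angular frequency: ω = 2π·f = 2π·1610 = 1.012e+04 rad/s.
Step 2 — Component impedances:
  R: Z = R = 330 Ω
  C: Z = 1/(jωC) = -j/(ω·C) = 0 - j210.3 Ω
Step 3 — Series combination: Z_total = R + C = 330 - j210.3 Ω = 391.3∠-32.5° Ω.
Step 4 — Source phasor: V = 5∠-75.9° V = 1.218 - j4.849 V.
Step 5 — Current: I = V / Z = 0.009285 - j0.008777 A = 0.01278∠-43.4° A.
Step 6 — Complex power: S = V·I* = 0.05387 - j0.03434 VA.
Step 7 — Real power: P = Re(S) = 0.05387 W.
Step 8 — Reactive power: Q = Im(S) = -0.03434 VAR.
Step 9 — Apparent power: |S| = 0.06389 VA.
Step 10 — Power factor: PF = P/|S| = 0.8433 (leading).

(a) P = 0.05387 W  (b) Q = -0.03434 VAR  (c) S = 0.06389 VA  (d) PF = 0.8433 (leading)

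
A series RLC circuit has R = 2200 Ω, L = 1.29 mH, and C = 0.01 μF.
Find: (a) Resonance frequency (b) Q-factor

Step 1 — Resonance condition Im(Z)=0 gives ω₀ = 1/√(LC).
Step 2 — ω₀ = 1/√(0.00129·1e-08) = 2.784e+05 rad/s.
Step 3 — f₀ = ω₀/(2π) = 4.431e+04 Hz.
Step 4 — Series Q: Q = ω₀L/R = 2.784e+05·0.00129/2200 = 0.1633.

(a) f₀ = 4.431e+04 Hz  (b) Q = 0.1633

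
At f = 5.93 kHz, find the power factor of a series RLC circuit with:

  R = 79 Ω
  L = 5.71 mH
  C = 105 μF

Step 1 — Angular frequency: ω = 2π·f = 2π·5930 = 3.726e+04 rad/s.
Step 2 — Component impedances:
  R: Z = R = 79 Ω
  L: Z = jωL = j·3.726e+04·0.00571 = 0 + j212.8 Ω
  C: Z = 1/(jωC) = -j/(ω·C) = 0 - j0.2556 Ω
Step 3 — Series combination: Z_total = R + L + C = 79 + j212.5 Ω = 226.7∠69.6° Ω.
Step 4 — Power factor: PF = cos(φ) = Re(Z)/|Z| = 79/226.7 = 0.3485.
Step 5 — Type: Im(Z) = 212.5 ⇒ lagging (phase φ = 69.6°).

PF = 0.3485 (lagging, φ = 69.6°)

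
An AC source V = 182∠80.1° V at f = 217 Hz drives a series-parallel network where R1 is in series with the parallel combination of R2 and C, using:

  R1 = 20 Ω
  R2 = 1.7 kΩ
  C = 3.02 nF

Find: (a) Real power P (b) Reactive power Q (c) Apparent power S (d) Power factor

Step 1 — Angular frequency: ω = 2π·f = 2π·217 = 1363 rad/s.
Step 2 — Component impedances:
  R1: Z = R = 20 Ω
  R2: Z = R = 1700 Ω
  C: Z = 1/(jωC) = -j/(ω·C) = 0 - j2.429e+05 Ω
Step 3 — Parallel branch: R2 || C = 1/(1/R2 + 1/C) = 1700 - j11.9 Ω.
Step 4 — Series with R1: Z_total = R1 + (R2 || C) = 1720 - j11.9 Ω = 1720∠-0.4° Ω.
Step 5 — Source phasor: V = 182∠80.1° V = 31.29 + j179.3 V.
Step 6 — Current: I = V / Z = 0.01747 + j0.1044 A = 0.1058∠80.5° A.
Step 7 — Complex power: S = V·I* = 19.26 - j0.1332 VA.
Step 8 — Real power: P = Re(S) = 19.26 W.
Step 9 — Reactive power: Q = Im(S) = -0.1332 VAR.
Step 10 — Apparent power: |S| = 19.26 VA.
Step 11 — Power factor: PF = P/|S| = 1 (leading).

(a) P = 19.26 W  (b) Q = -0.1332 VAR  (c) S = 19.26 VA  (d) PF = 1 (leading)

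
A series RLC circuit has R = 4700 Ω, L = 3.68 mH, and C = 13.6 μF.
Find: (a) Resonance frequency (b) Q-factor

Step 1 — Resonance condition Im(Z)=0 gives ω₀ = 1/√(LC).
Step 2 — ω₀ = 1/√(0.00368·1.36e-05) = 4470 rad/s.
Step 3 — f₀ = ω₀/(2π) = 711.4 Hz.
Step 4 — Series Q: Q = ω₀L/R = 4470·0.00368/4700 = 0.0035.

(a) f₀ = 711.4 Hz  (b) Q = 0.0035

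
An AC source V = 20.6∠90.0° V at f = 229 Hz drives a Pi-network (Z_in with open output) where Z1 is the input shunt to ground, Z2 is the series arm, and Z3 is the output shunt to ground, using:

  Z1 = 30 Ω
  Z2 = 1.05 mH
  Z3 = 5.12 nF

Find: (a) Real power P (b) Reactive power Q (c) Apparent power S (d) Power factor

Step 1 — Angular frequency: ω = 2π·f = 2π·229 = 1439 rad/s.
Step 2 — Component impedances:
  Z1: Z = R = 30 Ω
  Z2: Z = jωL = j·1439·0.00105 = 0 + j1.511 Ω
  Z3: Z = 1/(jωC) = -j/(ω·C) = 0 - j1.357e+05 Ω
Step 3 — With open output, the series arm Z2 and the output shunt Z3 appear in series to ground: Z2 + Z3 = 0 - j1.357e+05 Ω.
Step 4 — Parallel with input shunt Z1: Z_in = Z1 || (Z2 + Z3) = 30 - j0.00663 Ω = 30∠-0.0° Ω.
Step 5 — Source phasor: V = 20.6∠90.0° V = 0 + j20.6 V.
Step 6 — Current: I = V / Z = -0.0001518 + j0.6867 A = 0.6867∠90.0° A.
Step 7 — Complex power: S = V·I* = 14.15 - j0.003126 VA.
Step 8 — Real power: P = Re(S) = 14.15 W.
Step 9 — Reactive power: Q = Im(S) = -0.003126 VAR.
Step 10 — Apparent power: |S| = 14.15 VA.
Step 11 — Power factor: PF = P/|S| = 1 (leading).

(a) P = 14.15 W  (b) Q = -0.003126 VAR  (c) S = 14.15 VA  (d) PF = 1 (leading)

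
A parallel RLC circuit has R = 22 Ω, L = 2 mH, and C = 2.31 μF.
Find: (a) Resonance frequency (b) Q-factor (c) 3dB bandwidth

Step 1 — Resonance: ω₀ = 1/√(LC) = 1/√(0.002·2.31e-06) = 1.471e+04 rad/s.
Step 2 — f₀ = ω₀/(2π) = 2342 Hz.
Step 3 — Parallel Q: Q = R/(ω₀L) = 22/(1.471e+04·0.002) = 0.7477.
Step 4 — Bandwidth: Δω = ω₀/Q = 1.968e+04 rad/s; BW = Δω/(2π) = 3132 Hz.

(a) f₀ = 2342 Hz  (b) Q = 0.7477  (c) BW = 3132 Hz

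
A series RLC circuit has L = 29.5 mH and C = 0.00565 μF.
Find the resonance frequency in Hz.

Step 1 — Resonance condition Im(Z)=0 gives ω₀ = 1/√(LC).
Step 2 — ω₀ = 1/√(0.0295·5.65e-09) = 7.746e+04 rad/s.
Step 3 — f₀ = ω₀/(2π) = 1.233e+04 Hz.

f₀ = 1.233e+04 Hz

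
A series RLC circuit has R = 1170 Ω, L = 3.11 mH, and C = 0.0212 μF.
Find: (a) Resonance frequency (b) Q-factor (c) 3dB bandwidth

Step 1 — Resonance condition Im(Z)=0 gives ω₀ = 1/√(LC).
Step 2 — ω₀ = 1/√(0.00311·2.12e-08) = 1.232e+05 rad/s.
Step 3 — f₀ = ω₀/(2π) = 1.96e+04 Hz.
Step 4 — Series Q: Q = ω₀L/R = 1.232e+05·0.00311/1170 = 0.3274.
Step 5 — 3dB bandwidth: Δω = ω₀/Q = 3.762e+05 rad/s; BW = Δω/(2π) = 5.988e+04 Hz.

(a) f₀ = 1.96e+04 Hz  (b) Q = 0.3274  (c) BW = 5.988e+04 Hz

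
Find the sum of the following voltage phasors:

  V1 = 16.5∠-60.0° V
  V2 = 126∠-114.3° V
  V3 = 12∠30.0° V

Step 1 — Convert each phasor to rectangular form:
  V1 = 16.5·(cos(-60.0°) + j·sin(-60.0°)) = 8.25 - j14.29 V
  V2 = 126·(cos(-114.3°) + j·sin(-114.3°)) = -51.85 - j114.8 V
  V3 = 12·(cos(30.0°) + j·sin(30.0°)) = 10.39 + j6 V
Step 2 — Sum components: V_total = -33.21 - j123.1 V.
Step 3 — Convert to polar: |V_total| = 127.5 V, ∠V_total = -105.1°.

V_total = 127.5∠-105.1° V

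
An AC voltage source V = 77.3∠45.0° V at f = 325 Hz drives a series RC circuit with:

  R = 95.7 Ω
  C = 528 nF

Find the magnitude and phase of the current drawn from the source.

Step 1 — Angular frequency: ω = 2π·f = 2π·325 = 2042 rad/s.
Step 2 — Component impedances:
  R: Z = R = 95.7 Ω
  C: Z = 1/(jωC) = -j/(ω·C) = 0 - j927.5 Ω
Step 3 — Series combination: Z_total = R + C = 95.7 - j927.5 Ω = 932.4∠-84.1° Ω.
Step 4 — Source phasor: V = 77.3∠45.0° V = 54.66 + j54.66 V.
Step 5 — Ohm's law: I = V / Z_total = (54.66 + j54.66) / (95.7 - j927.5) = -0.0523 + j0.06433 A.
Step 6 — Convert to polar: |I| = 0.0829 A, ∠I = 129.1°.

I = 0.0829∠129.1° A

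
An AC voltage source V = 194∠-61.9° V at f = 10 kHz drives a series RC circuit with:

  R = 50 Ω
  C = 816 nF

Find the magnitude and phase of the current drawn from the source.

Step 1 — Angular frequency: ω = 2π·f = 2π·1e+04 = 6.283e+04 rad/s.
Step 2 — Component impedances:
  R: Z = R = 50 Ω
  C: Z = 1/(jωC) = -j/(ω·C) = 0 - j19.5 Ω
Step 3 — Series combination: Z_total = R + C = 50 - j19.5 Ω = 53.67∠-21.3° Ω.
Step 4 — Source phasor: V = 194∠-61.9° V = 91.38 - j171.1 V.
Step 5 — Ohm's law: I = V / Z_total = (91.38 - j171.1) / (50 - j19.5) = 2.745 - j2.352 A.
Step 6 — Convert to polar: |I| = 3.615 A, ∠I = -40.6°.

I = 3.615∠-40.6° A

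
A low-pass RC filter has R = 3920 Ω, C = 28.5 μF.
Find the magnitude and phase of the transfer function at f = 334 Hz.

Step 1 — Angular frequency: ω = 2π·334 = 2099 rad/s.
Step 2 — Transfer function: H(jω) = 1/(1 + jωRC).
Step 3 — Denominator: 1 + jωRC = 1 + j·2099·3920·2.85e-05 = 1 + j234.5.
Step 4 — H = 1.819e-05 - j0.004265.
Step 5 — Magnitude: |H| = 0.004265 (-47.4 dB); phase: φ = -89.8°.

|H| = 0.004265 (-47.4 dB), φ = -89.8°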